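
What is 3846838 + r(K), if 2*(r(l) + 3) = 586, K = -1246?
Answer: 3847128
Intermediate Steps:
r(l) = 290 (r(l) = -3 + (½)*586 = -3 + 293 = 290)
3846838 + r(K) = 3846838 + 290 = 3847128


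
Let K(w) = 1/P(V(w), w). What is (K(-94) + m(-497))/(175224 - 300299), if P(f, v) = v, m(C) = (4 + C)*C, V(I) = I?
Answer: -23031973/11757050 ≈ -1.9590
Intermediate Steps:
m(C) = C*(4 + C)
K(w) = 1/w
(K(-94) + m(-497))/(175224 - 300299) = (1/(-94) - 497*(4 - 497))/(175224 - 300299) = (-1/94 - 497*(-493))/(-125075) = (-1/94 + 245021)*(-1/125075) = (23031973/94)*(-1/125075) = -23031973/11757050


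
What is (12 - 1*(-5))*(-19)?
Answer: -323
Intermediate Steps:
(12 - 1*(-5))*(-19) = (12 + 5)*(-19) = 17*(-19) = -323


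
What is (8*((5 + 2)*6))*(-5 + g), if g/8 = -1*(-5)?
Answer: 11760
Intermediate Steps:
g = 40 (g = 8*(-1*(-5)) = 8*5 = 40)
(8*((5 + 2)*6))*(-5 + g) = (8*((5 + 2)*6))*(-5 + 40) = (8*(7*6))*35 = (8*42)*35 = 336*35 = 11760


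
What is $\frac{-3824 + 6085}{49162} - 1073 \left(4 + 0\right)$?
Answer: $- \frac{211001043}{49162} \approx -4292.0$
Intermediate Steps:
$\frac{-3824 + 6085}{49162} - 1073 \left(4 + 0\right) = 2261 \cdot \frac{1}{49162} - 4292 = \frac{2261}{49162} - 4292 = - \frac{211001043}{49162}$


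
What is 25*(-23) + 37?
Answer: -538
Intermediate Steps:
25*(-23) + 37 = -575 + 37 = -538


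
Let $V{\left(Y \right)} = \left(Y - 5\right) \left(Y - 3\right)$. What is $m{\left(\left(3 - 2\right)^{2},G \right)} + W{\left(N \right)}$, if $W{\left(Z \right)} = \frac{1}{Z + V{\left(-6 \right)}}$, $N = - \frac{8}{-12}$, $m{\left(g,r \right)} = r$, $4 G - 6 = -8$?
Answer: $- \frac{293}{598} \approx -0.48997$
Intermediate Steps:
$G = - \frac{1}{2}$ ($G = \frac{3}{2} + \frac{1}{4} \left(-8\right) = \frac{3}{2} - 2 = - \frac{1}{2} \approx -0.5$)
$V{\left(Y \right)} = \left(-5 + Y\right) \left(-3 + Y\right)$
$N = \frac{2}{3}$ ($N = \left(-8\right) \left(- \frac{1}{12}\right) = \frac{2}{3} \approx 0.66667$)
$W{\left(Z \right)} = \frac{1}{99 + Z}$ ($W{\left(Z \right)} = \frac{1}{Z + \left(15 + \left(-6\right)^{2} - -48\right)} = \frac{1}{Z + \left(15 + 36 + 48\right)} = \frac{1}{Z + 99} = \frac{1}{99 + Z}$)
$m{\left(\left(3 - 2\right)^{2},G \right)} + W{\left(N \right)} = - \frac{1}{2} + \frac{1}{99 + \frac{2}{3}} = - \frac{1}{2} + \frac{1}{\frac{299}{3}} = - \frac{1}{2} + \frac{3}{299} = - \frac{293}{598}$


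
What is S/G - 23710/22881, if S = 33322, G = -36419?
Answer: -1625935172/833303139 ≈ -1.9512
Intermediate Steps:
S/G - 23710/22881 = 33322/(-36419) - 23710/22881 = 33322*(-1/36419) - 23710*1/22881 = -33322/36419 - 23710/22881 = -1625935172/833303139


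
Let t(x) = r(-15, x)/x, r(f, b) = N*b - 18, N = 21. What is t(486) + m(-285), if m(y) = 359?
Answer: 10259/27 ≈ 379.96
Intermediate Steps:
r(f, b) = -18 + 21*b (r(f, b) = 21*b - 18 = -18 + 21*b)
t(x) = (-18 + 21*x)/x
t(486) + m(-285) = (21 - 18/486) + 359 = (21 - 18*1/486) + 359 = (21 - 1/27) + 359 = 566/27 + 359 = 10259/27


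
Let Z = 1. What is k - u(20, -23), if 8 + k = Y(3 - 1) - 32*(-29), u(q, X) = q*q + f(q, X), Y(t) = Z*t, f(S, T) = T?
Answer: 545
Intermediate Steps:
Y(t) = t (Y(t) = 1*t = t)
u(q, X) = X + q² (u(q, X) = q*q + X = q² + X = X + q²)
k = 922 (k = -8 + ((3 - 1) - 32*(-29)) = -8 + (2 + 928) = -8 + 930 = 922)
k - u(20, -23) = 922 - (-23 + 20²) = 922 - (-23 + 400) = 922 - 1*377 = 922 - 377 = 545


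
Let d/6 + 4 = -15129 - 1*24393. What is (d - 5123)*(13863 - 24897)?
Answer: 2673306486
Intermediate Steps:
d = -237156 (d = -24 + 6*(-15129 - 1*24393) = -24 + 6*(-15129 - 24393) = -24 + 6*(-39522) = -24 - 237132 = -237156)
(d - 5123)*(13863 - 24897) = (-237156 - 5123)*(13863 - 24897) = -242279*(-11034) = 2673306486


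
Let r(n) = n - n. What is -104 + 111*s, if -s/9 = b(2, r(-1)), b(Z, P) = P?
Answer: -104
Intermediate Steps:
r(n) = 0
s = 0 (s = -9*0 = 0)
-104 + 111*s = -104 + 111*0 = -104 + 0 = -104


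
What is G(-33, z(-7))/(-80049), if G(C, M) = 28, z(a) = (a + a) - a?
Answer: -28/80049 ≈ -0.00034979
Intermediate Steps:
z(a) = a (z(a) = 2*a - a = a)
G(-33, z(-7))/(-80049) = 28/(-80049) = 28*(-1/80049) = -28/80049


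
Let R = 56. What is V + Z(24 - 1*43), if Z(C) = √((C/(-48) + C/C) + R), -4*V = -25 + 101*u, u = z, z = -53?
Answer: 2689/2 + √8265/12 ≈ 1352.1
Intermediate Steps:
u = -53
V = 2689/2 (V = -(-25 + 101*(-53))/4 = -(-25 - 5353)/4 = -¼*(-5378) = 2689/2 ≈ 1344.5)
Z(C) = √(57 - C/48) (Z(C) = √((C/(-48) + C/C) + 56) = √((C*(-1/48) + 1) + 56) = √((-C/48 + 1) + 56) = √((1 - C/48) + 56) = √(57 - C/48))
V + Z(24 - 1*43) = 2689/2 + √(8208 - 3*(24 - 1*43))/12 = 2689/2 + √(8208 - 3*(24 - 43))/12 = 2689/2 + √(8208 - 3*(-19))/12 = 2689/2 + √(8208 + 57)/12 = 2689/2 + √8265/12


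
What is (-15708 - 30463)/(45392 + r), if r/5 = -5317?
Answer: -46171/18807 ≈ -2.4550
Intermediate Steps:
r = -26585 (r = 5*(-5317) = -26585)
(-15708 - 30463)/(45392 + r) = (-15708 - 30463)/(45392 - 26585) = -46171/18807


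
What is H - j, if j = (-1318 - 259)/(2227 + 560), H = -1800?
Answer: -5015023/2787 ≈ -1799.4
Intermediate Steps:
j = -1577/2787 ≈ -0.56584
H - j = -1800 - 1*(-1577/2787) = -1800 + 1577/2787 = -5015023/2787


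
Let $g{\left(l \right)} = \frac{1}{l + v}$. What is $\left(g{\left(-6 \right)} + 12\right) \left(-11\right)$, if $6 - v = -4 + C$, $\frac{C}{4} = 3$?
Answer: $- \frac{1045}{8} \approx -130.63$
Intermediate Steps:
$C = 12$ ($C = 4 \cdot 3 = 12$)
$v = -2$ ($v = 6 - \left(-4 + 12\right) = 6 - 8 = -2$)
$g{\left(l \right)} = \frac{1}{-2 + l}$ ($g{\left(l \right)} = \frac{1}{l - 2} = \frac{1}{-2 + l}$)
$\left(g{\left(-6 \right)} + 12\right) \left(-11\right) = \left(\frac{1}{-2 - 6} + 12\right) \left(-11\right) = \left(\frac{1}{-8} + 12\right) \left(-11\right) = \left(- \frac{1}{8} + 12\right) \left(-11\right) = \frac{95}{8} \left(-11\right) = - \frac{1045}{8}$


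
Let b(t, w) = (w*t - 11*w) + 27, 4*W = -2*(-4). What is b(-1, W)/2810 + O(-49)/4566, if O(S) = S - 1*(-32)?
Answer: -8518/3207615 ≈ -0.0026556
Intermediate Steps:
W = 2 (W = (-2*(-4))/4 = (1/4)*8 = 2)
b(t, w) = 27 - 11*w + t*w (b(t, w) = (t*w - 11*w) + 27 = (-11*w + t*w) + 27 = 27 - 11*w + t*w)
O(S) = 32 + S (O(S) = S + 32 = 32 + S)
b(-1, W)/2810 + O(-49)/4566 = (27 - 11*2 - 1*2)/2810 + (32 - 49)/4566 = (27 - 22 - 2)*(1/2810) - 17*1/4566 = 3*(1/2810) - 17/4566 = 3/2810 - 17/4566 = -8518/3207615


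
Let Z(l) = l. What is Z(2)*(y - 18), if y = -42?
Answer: -120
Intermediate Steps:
Z(2)*(y - 18) = 2*(-42 - 18) = 2*(-60) = -120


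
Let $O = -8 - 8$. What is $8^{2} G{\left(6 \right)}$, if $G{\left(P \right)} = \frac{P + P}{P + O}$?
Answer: $- \frac{384}{5} \approx -76.8$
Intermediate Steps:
$O = -16$ ($O = -8 - 8 = -16$)
$G{\left(P \right)} = \frac{2 P}{-16 + P}$ ($G{\left(P \right)} = \frac{P + P}{P - 16} = \frac{2 P}{-16 + P}$)
$8^{2} G{\left(6 \right)} = 8^{2} \cdot 2 \cdot 6 \frac{1}{-16 + 6} = 64 \cdot 2 \cdot 6 \frac{1}{-10} = 64 \cdot 2 \cdot 6 \left(- \frac{1}{10}\right) = 64 \left(- \frac{6}{5}\right) = - \frac{384}{5}$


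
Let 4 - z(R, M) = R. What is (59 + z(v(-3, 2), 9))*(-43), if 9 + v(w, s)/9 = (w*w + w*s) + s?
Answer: -4257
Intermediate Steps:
v(w, s) = -81 + 9*s + 9*w² + 9*s*w (v(w, s) = -81 + 9*((w*w + w*s) + s) = -81 + 9*((w² + s*w) + s) = -81 + 9*(s + w² + s*w) = -81 + (9*s + 9*w² + 9*s*w) = -81 + 9*s + 9*w² + 9*s*w)
z(R, M) = 4 - R
(59 + z(v(-3, 2), 9))*(-43) = (59 + (4 - (-81 + 9*2 + 9*(-3)² + 9*2*(-3))))*(-43) = (59 + (4 - (-81 + 18 + 9*9 - 54)))*(-43) = (59 + (4 - (-81 + 18 + 81 - 54)))*(-43) = (59 + (4 - 1*(-36)))*(-43) = (59 + (4 + 36))*(-43) = (59 + 40)*(-43) = 99*(-43) = -4257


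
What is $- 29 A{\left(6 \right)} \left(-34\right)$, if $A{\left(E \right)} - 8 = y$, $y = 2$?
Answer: $9860$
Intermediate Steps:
$A{\left(E \right)} = 10$ ($A{\left(E \right)} = 8 + 2 = 10$)
$- 29 A{\left(6 \right)} \left(-34\right) = \left(-29\right) 10 \left(-34\right) = \left(-290\right) \left(-34\right) = 9860$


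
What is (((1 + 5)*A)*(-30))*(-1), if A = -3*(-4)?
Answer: 2160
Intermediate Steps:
A = 12
(((1 + 5)*A)*(-30))*(-1) = (((1 + 5)*12)*(-30))*(-1) = ((6*12)*(-30))*(-1) = (72*(-30))*(-1) = -2160*(-1) = 2160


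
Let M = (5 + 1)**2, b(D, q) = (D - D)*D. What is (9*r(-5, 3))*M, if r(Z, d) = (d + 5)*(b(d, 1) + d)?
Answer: 7776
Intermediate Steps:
b(D, q) = 0 (b(D, q) = 0*D = 0)
M = 36 (M = 6**2 = 36)
r(Z, d) = d*(5 + d) (r(Z, d) = (d + 5)*(0 + d) = (5 + d)*d = d*(5 + d))
(9*r(-5, 3))*M = (9*(3*(5 + 3)))*36 = (9*(3*8))*36 = (9*24)*36 = 216*36 = 7776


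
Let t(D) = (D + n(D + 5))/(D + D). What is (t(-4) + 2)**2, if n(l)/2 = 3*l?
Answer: 49/16 ≈ 3.0625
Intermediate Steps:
n(l) = 6*l (n(l) = 2*(3*l) = 6*l)
t(D) = (30 + 7*D)/(2*D) (t(D) = (D + 6*(D + 5))/(D + D) = (D + 6*(5 + D))/((2*D)) = (D + (30 + 6*D))*(1/(2*D)) = (30 + 7*D)*(1/(2*D)) = (30 + 7*D)/(2*D))
(t(-4) + 2)**2 = ((7/2 + 15/(-4)) + 2)**2 = ((7/2 + 15*(-1/4)) + 2)**2 = ((7/2 - 15/4) + 2)**2 = (-1/4 + 2)**2 = (7/4)**2 = 49/16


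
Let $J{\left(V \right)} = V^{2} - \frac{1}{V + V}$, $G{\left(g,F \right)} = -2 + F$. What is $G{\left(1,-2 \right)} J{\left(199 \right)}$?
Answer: $- \frac{31522394}{199} \approx -1.584 \cdot 10^{5}$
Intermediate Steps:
$J{\left(V \right)} = V^{2} - \frac{1}{2 V}$
$G{\left(1,-2 \right)} J{\left(199 \right)} = \left(-2 - 2\right) \frac{- \frac{1}{2} + 199^{3}}{199} = - 4 \frac{- \frac{1}{2} + 7880599}{199} = - 4 \cdot \frac{1}{199} \cdot \frac{15761197}{2} = \left(-4\right) \frac{15761197}{398} = - \frac{31522394}{199}$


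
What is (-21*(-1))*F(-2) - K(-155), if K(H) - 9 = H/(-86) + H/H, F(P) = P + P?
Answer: -8239/86 ≈ -95.802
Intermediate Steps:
F(P) = 2*P
K(H) = 10 - H/86 (K(H) = 9 + (H/(-86) + H/H) = 9 + (H*(-1/86) + 1) = 9 + (-H/86 + 1) = 9 + (1 - H/86) = 10 - H/86)
(-21*(-1))*F(-2) - K(-155) = (-21*(-1))*(2*(-2)) - (10 - 1/86*(-155)) = 21*(-4) - (10 + 155/86) = -84 - 1*1015/86 = -84 - 1015/86 = -8239/86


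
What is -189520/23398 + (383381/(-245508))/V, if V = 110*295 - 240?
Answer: -749348814731119/92513500543320 ≈ -8.0999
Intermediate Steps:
V = 32210 (V = 32450 - 240 = 32210)
-189520/23398 + (383381/(-245508))/V = -189520/23398 + (383381/(-245508))/32210 = -189520*1/23398 + (383381*(-1/245508))*(1/32210) = -94760/11699 - 383381/245508*1/32210 = -94760/11699 - 383381/7907812680 = -749348814731119/92513500543320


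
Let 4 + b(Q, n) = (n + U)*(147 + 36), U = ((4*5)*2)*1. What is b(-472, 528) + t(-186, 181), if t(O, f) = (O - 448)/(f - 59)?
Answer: 6340023/61 ≈ 1.0393e+5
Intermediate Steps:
U = 40 (U = (20*2)*1 = 40*1 = 40)
b(Q, n) = 7316 + 183*n (b(Q, n) = -4 + (n + 40)*(147 + 36) = -4 + (40 + n)*183 = -4 + (7320 + 183*n) = 7316 + 183*n)
t(O, f) = (-448 + O)/(-59 + f)
b(-472, 528) + t(-186, 181) = (7316 + 183*528) + (-448 - 186)/(-59 + 181) = (7316 + 96624) - 634/122 = 103940 + (1/122)*(-634) = 103940 - 317/61 = 6340023/61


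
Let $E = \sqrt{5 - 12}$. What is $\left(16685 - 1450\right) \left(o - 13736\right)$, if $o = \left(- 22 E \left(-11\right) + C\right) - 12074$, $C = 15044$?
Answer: $-164020010 + 3686870 i \sqrt{7} \approx -1.6402 \cdot 10^{8} + 9.7545 \cdot 10^{6} i$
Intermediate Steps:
$E = i \sqrt{7}$ ($E = \sqrt{-7} = i \sqrt{7} \approx 2.6458 i$)
$o = 2970 + 242 i \sqrt{7}$ ($o = \left(- 22 i \sqrt{7} \left(-11\right) + 15044\right) - 12074 = \left(242 i \sqrt{7} + 15044\right) - 12074 = \left(15044 + 242 i \sqrt{7}\right) - 12074 = 2970 + 242 i \sqrt{7} \approx 2970.0 + 640.27 i$)
$\left(16685 - 1450\right) \left(o - 13736\right) = \left(16685 - 1450\right) \left(\left(2970 + 242 i \sqrt{7}\right) - 13736\right) = 15235 \left(-10766 + 242 i \sqrt{7}\right) = -164020010 + 3686870 i \sqrt{7}$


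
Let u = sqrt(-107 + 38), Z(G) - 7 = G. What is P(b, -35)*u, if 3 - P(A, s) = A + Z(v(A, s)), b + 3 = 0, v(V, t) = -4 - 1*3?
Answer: 6*I*sqrt(69) ≈ 49.84*I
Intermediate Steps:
v(V, t) = -7 (v(V, t) = -4 - 3 = -7)
b = -3 (b = -3 + 0 = -3)
Z(G) = 7 + G
P(A, s) = 3 - A (P(A, s) = 3 - (A + (7 - 7)) = 3 - (A + 0) = 3 - A)
u = I*sqrt(69) (u = sqrt(-69) = I*sqrt(69) ≈ 8.3066*I)
P(b, -35)*u = (3 - 1*(-3))*(I*sqrt(69)) = (3 + 3)*(I*sqrt(69)) = 6*(I*sqrt(69)) = 6*I*sqrt(69)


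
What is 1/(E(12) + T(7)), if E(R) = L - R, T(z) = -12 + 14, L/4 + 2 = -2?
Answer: -1/26 ≈ -0.038462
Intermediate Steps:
L = -16 (L = -8 + 4*(-2) = -8 - 8 = -16)
T(z) = 2
E(R) = -16 - R
1/(E(12) + T(7)) = 1/((-16 - 1*12) + 2) = 1/((-16 - 12) + 2) = 1/(-28 + 2) = 1/(-26) = -1/26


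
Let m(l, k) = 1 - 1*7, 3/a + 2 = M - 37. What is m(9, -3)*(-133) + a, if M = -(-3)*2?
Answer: 8777/11 ≈ 797.91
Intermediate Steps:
M = 6 (M = -3*(-2) = 6)
a = -1/11 (a = 3/(-2 + (6 - 37)) = 3/(-2 - 31) = 3/(-33) = 3*(-1/33) = -1/11 ≈ -0.090909)
m(l, k) = -6 (m(l, k) = 1 - 7 = -6)
m(9, -3)*(-133) + a = -6*(-133) - 1/11 = 798 - 1/11 = 8777/11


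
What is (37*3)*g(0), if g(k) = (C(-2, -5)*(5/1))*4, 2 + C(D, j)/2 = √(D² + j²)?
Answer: -8880 + 4440*√29 ≈ 15030.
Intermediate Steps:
C(D, j) = -4 + 2*√(D² + j²)
g(k) = -80 + 40*√29 (g(k) = ((-4 + 2*√((-2)² + (-5)²))*(5/1))*4 = ((-4 + 2*√(4 + 25))*(5*1))*4 = ((-4 + 2*√29)*5)*4 = (-20 + 10*√29)*4 = -80 + 40*√29)
(37*3)*g(0) = (37*3)*(-80 + 40*√29) = 111*(-80 + 40*√29) = -8880 + 4440*√29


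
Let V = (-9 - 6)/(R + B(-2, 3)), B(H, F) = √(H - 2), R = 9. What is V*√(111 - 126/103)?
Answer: 3*√1164621*(-9 + 2*I)/1751 ≈ -16.641 + 3.6979*I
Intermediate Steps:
B(H, F) = √(-2 + H)
V = -3*(9 - 2*I)/17 (V = (-9 - 6)/(9 + √(-2 - 2)) = -15/(9 + √(-4)) = -15*(9 - 2*I)/85 = -3*(9 - 2*I)/17 ≈ -1.5882 + 0.35294*I)
V*√(111 - 126/103) = (-27/17 + 6*I/17)*√(111 - 126/103) = (-27/17 + 6*I/17)*√(11307/103) = (-27/17 + 6*I/17)*(√1164621/103) = √1164621*(-27/17 + 6*I/17)/103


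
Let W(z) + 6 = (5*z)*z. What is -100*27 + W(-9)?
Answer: -2301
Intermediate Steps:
W(z) = -6 + 5*z² (W(z) = -6 + (5*z)*z = -6 + 5*z²)
-100*27 + W(-9) = -100*27 + (-6 + 5*(-9)²) = -2700 + (-6 + 5*81) = -2700 + (-6 + 405) = -2700 + 399 = -2301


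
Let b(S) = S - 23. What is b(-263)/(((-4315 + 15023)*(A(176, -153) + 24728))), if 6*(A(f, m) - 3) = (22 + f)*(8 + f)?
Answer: -143/164919262 ≈ -8.6709e-7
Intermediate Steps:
A(f, m) = 3 + (8 + f)*(22 + f)/6 (A(f, m) = 3 + ((22 + f)*(8 + f))/6 = 3 + ((8 + f)*(22 + f))/6 = 3 + (8 + f)*(22 + f)/6)
b(S) = -23 + S
b(-263)/(((-4315 + 15023)*(A(176, -153) + 24728))) = (-23 - 263)/(((-4315 + 15023)*((97/3 + 5*176 + (1/6)*176**2) + 24728))) = -286*1/(10708*((97/3 + 880 + (1/6)*30976) + 24728)) = -286*1/(10708*((97/3 + 880 + 15488/3) + 24728)) = -286*1/(10708*(6075 + 24728)) = -286/(10708*30803) = -286/329838524 = -286*1/329838524 = -143/164919262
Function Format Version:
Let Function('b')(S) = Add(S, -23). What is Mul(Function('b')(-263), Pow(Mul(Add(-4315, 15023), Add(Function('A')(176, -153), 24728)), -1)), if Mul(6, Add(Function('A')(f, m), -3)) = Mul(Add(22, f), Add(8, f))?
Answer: Rational(-143, 164919262) ≈ -8.6709e-7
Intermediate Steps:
Function('A')(f, m) = Add(3, Mul(Rational(1, 6), Add(8, f), Add(22, f))) (Function('A')(f, m) = Add(3, Mul(Rational(1, 6), Mul(Add(22, f), Add(8, f)))) = Add(3, Mul(Rational(1, 6), Mul(Add(8, f), Add(22, f)))) = Add(3, Mul(Rational(1, 6), Add(8, f), Add(22, f))))
Function('b')(S) = Add(-23, S)
Mul(Function('b')(-263), Pow(Mul(Add(-4315, 15023), Add(Function('A')(176, -153), 24728)), -1)) = Mul(Add(-23, -263), Pow(Mul(Add(-4315, 15023), Add(Add(Rational(97, 3), Mul(5, 176), Mul(Rational(1, 6), Pow(176, 2))), 24728)), -1)) = Mul(-286, Pow(Mul(10708, Add(Add(Rational(97, 3), 880, Mul(Rational(1, 6), 30976)), 24728)), -1)) = Mul(-286, Pow(Mul(10708, Add(Add(Rational(97, 3), 880, Rational(15488, 3)), 24728)), -1)) = Mul(-286, Pow(Mul(10708, Add(6075, 24728)), -1)) = Mul(-286, Pow(Mul(10708, 30803), -1)) = Mul(-286, Pow(329838524, -1)) = Mul(-286, Rational(1, 329838524)) = Rational(-143, 164919262)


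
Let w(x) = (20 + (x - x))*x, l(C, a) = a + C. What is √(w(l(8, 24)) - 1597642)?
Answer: I*√1597002 ≈ 1263.7*I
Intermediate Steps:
l(C, a) = C + a
w(x) = 20*x (w(x) = (20 + 0)*x = 20*x)
√(w(l(8, 24)) - 1597642) = √(20*(8 + 24) - 1597642) = √(20*32 - 1597642) = √(640 - 1597642) = √(-1597002) = I*√1597002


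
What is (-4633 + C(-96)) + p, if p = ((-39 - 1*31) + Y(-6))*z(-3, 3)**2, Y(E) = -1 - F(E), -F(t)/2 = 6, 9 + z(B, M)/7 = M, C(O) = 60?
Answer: -108649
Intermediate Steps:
z(B, M) = -63 + 7*M
F(t) = -12 (F(t) = -2*6 = -12)
Y(E) = 11 (Y(E) = -1 - 1*(-12) = -1 + 12 = 11)
p = -104076 (p = ((-39 - 1*31) + 11)*(-63 + 7*3)**2 = ((-39 - 31) + 11)*(-63 + 21)**2 = (-70 + 11)*(-42)**2 = -59*1764 = -104076)
(-4633 + C(-96)) + p = (-4633 + 60) - 104076 = -4573 - 104076 = -108649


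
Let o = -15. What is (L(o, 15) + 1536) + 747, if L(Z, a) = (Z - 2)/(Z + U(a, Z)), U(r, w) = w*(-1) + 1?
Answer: 2266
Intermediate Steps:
U(r, w) = 1 - w (U(r, w) = -w + 1 = 1 - w)
L(Z, a) = -2 + Z (L(Z, a) = (Z - 2)/(Z + (1 - Z)) = (-2 + Z)/1 = (-2 + Z)*1 = -2 + Z)
(L(o, 15) + 1536) + 747 = ((-2 - 15) + 1536) + 747 = (-17 + 1536) + 747 = 1519 + 747 = 2266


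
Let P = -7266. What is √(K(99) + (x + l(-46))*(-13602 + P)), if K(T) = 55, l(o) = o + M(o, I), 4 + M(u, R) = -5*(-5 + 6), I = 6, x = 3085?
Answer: I*√63229985 ≈ 7951.7*I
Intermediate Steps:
M(u, R) = -9 (M(u, R) = -4 - 5*(-5 + 6) = -4 - 5*1 = -4 - 5 = -9)
l(o) = -9 + o (l(o) = o - 9 = -9 + o)
√(K(99) + (x + l(-46))*(-13602 + P)) = √(55 + (3085 + (-9 - 46))*(-13602 - 7266)) = √(55 + (3085 - 55)*(-20868)) = √(55 + 3030*(-20868)) = √(55 - 63230040) = √(-63229985) = I*√63229985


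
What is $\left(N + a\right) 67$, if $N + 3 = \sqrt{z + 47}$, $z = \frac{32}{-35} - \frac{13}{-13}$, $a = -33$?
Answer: $-2412 + \frac{268 \sqrt{3605}}{35} \approx -1952.3$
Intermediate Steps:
$z = \frac{3}{35}$ ($z = 32 \left(- \frac{1}{35}\right) - -1 = - \frac{32}{35} + 1 = \frac{3}{35} \approx 0.085714$)
$N = -3 + \frac{4 \sqrt{3605}}{35}$ ($N = -3 + \sqrt{\frac{3}{35} + 47} = -3 + \sqrt{\frac{1648}{35}} = -3 + \frac{4 \sqrt{3605}}{35} \approx 3.8619$)
$\left(N + a\right) 67 = \left(\left(-3 + \frac{4 \sqrt{3605}}{35}\right) - 33\right) 67 = \left(-36 + \frac{4 \sqrt{3605}}{35}\right) 67 = -2412 + \frac{268 \sqrt{3605}}{35}$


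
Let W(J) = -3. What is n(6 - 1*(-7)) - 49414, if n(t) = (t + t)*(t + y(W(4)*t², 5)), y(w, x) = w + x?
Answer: -62128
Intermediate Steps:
n(t) = 2*t*(5 + t - 3*t²) (n(t) = (t + t)*(t + (-3*t² + 5)) = (2*t)*(t + (5 - 3*t²)) = (2*t)*(5 + t - 3*t²) = 2*t*(5 + t - 3*t²))
n(6 - 1*(-7)) - 49414 = 2*(6 - 1*(-7))*(5 + (6 - 1*(-7)) - 3*(6 - 1*(-7))²) - 49414 = 2*(6 + 7)*(5 + (6 + 7) - 3*(6 + 7)²) - 49414 = 2*13*(5 + 13 - 3*13²) - 49414 = 2*13*(5 + 13 - 3*169) - 49414 = 2*13*(5 + 13 - 507) - 49414 = 2*13*(-489) - 49414 = -12714 - 49414 = -62128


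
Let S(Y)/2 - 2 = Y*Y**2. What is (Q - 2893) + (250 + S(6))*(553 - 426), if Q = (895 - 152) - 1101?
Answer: 83871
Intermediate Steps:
S(Y) = 4 + 2*Y**3 (S(Y) = 4 + 2*(Y*Y**2) = 4 + 2*Y**3)
Q = -358 (Q = 743 - 1101 = -358)
(Q - 2893) + (250 + S(6))*(553 - 426) = (-358 - 2893) + (250 + (4 + 2*6**3))*(553 - 426) = -3251 + (250 + (4 + 2*216))*127 = -3251 + (250 + (4 + 432))*127 = -3251 + (250 + 436)*127 = -3251 + 686*127 = -3251 + 87122 = 83871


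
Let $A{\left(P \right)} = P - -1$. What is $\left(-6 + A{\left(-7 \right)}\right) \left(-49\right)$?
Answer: $588$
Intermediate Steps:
$A{\left(P \right)} = 1 + P$ ($A{\left(P \right)} = P + 1 = 1 + P$)
$\left(-6 + A{\left(-7 \right)}\right) \left(-49\right) = \left(-6 + \left(1 - 7\right)\right) \left(-49\right) = \left(-6 - 6\right) \left(-49\right) = \left(-12\right) \left(-49\right) = 588$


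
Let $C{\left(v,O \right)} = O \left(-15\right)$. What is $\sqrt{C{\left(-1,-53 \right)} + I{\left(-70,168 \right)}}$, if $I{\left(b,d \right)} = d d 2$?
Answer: $\sqrt{57243} \approx 239.26$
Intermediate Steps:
$C{\left(v,O \right)} = - 15 O$
$I{\left(b,d \right)} = 2 d^{2}$ ($I{\left(b,d \right)} = d^{2} \cdot 2 = 2 d^{2}$)
$\sqrt{C{\left(-1,-53 \right)} + I{\left(-70,168 \right)}} = \sqrt{\left(-15\right) \left(-53\right) + 2 \cdot 168^{2}} = \sqrt{795 + 2 \cdot 28224} = \sqrt{795 + 56448} = \sqrt{57243}$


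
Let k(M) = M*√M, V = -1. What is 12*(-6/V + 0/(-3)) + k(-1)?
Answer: 72 - I ≈ 72.0 - 1.0*I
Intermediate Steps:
k(M) = M^(3/2)
12*(-6/V + 0/(-3)) + k(-1) = 12*(-6/(-1) + 0/(-3)) + (-1)^(3/2) = 12*(-6*(-1) + 0*(-⅓)) - I = 12*(6 + 0) - I = 12*6 - I = 72 - I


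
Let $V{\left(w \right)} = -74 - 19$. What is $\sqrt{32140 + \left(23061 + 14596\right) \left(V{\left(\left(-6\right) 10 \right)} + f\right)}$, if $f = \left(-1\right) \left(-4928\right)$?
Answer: $\sqrt{182103735} \approx 13495.0$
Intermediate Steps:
$f = 4928$
$V{\left(w \right)} = -93$ ($V{\left(w \right)} = -74 - 19 = -93$)
$\sqrt{32140 + \left(23061 + 14596\right) \left(V{\left(\left(-6\right) 10 \right)} + f\right)} = \sqrt{32140 + \left(23061 + 14596\right) \left(-93 + 4928\right)} = \sqrt{32140 + 37657 \cdot 4835} = \sqrt{32140 + 182071595} = \sqrt{182103735}$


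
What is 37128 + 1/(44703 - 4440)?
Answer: 1494884665/40263 ≈ 37128.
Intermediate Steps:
37128 + 1/(44703 - 4440) = 37128 + 1/40263 = 1494884665/40263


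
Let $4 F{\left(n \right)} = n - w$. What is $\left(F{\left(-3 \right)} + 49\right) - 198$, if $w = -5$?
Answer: $- \frac{297}{2} \approx -148.5$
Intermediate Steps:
$F{\left(n \right)} = \frac{5}{4} + \frac{n}{4}$ ($F{\left(n \right)} = \frac{n - -5}{4} = \frac{n + 5}{4} = \frac{5 + n}{4} = \frac{5}{4} + \frac{n}{4}$)
$\left(F{\left(-3 \right)} + 49\right) - 198 = \left(\left(\frac{5}{4} + \frac{1}{4} \left(-3\right)\right) + 49\right) - 198 = \left(\left(\frac{5}{4} - \frac{3}{4}\right) + 49\right) - 198 = \left(\frac{1}{2} + 49\right) - 198 = \frac{99}{2} - 198 = - \frac{297}{2}$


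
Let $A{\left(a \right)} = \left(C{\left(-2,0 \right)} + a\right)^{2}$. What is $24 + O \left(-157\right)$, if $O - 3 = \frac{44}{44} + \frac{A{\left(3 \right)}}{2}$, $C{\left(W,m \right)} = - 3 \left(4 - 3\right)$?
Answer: $-604$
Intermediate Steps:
$C{\left(W,m \right)} = -3$ ($C{\left(W,m \right)} = \left(-3\right) 1 = -3$)
$A{\left(a \right)} = \left(-3 + a\right)^{2}$
$O = 4$ ($O = 3 + \left(\frac{44}{44} + \frac{\left(-3 + 3\right)^{2}}{2}\right) = 3 + \left(44 \cdot \frac{1}{44} + 0^{2} \cdot \frac{1}{2}\right) = 3 + \left(1 + 0 \cdot \frac{1}{2}\right) = 3 + \left(1 + 0\right) = 3 + 1 = 4$)
$24 + O \left(-157\right) = 24 + 4 \left(-157\right) = 24 - 628 = -604$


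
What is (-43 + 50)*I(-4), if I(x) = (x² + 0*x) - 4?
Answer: 84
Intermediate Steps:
I(x) = -4 + x² (I(x) = (x² + 0) - 4 = x² - 4 = -4 + x²)
(-43 + 50)*I(-4) = (-43 + 50)*(-4 + (-4)²) = 7*(-4 + 16) = 7*12 = 84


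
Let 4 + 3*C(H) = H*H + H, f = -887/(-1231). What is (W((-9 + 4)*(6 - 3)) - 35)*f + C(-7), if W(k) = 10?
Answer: -19747/3693 ≈ -5.3471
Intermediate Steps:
f = 887/1231 (f = -887*(-1/1231) = 887/1231 ≈ 0.72055)
C(H) = -4/3 + H/3 + H**2/3 (C(H) = -4/3 + (H*H + H)/3 = -4/3 + (H**2 + H)/3 = -4/3 + (H + H**2)/3 = -4/3 + (H/3 + H**2/3) = -4/3 + H/3 + H**2/3)
(W((-9 + 4)*(6 - 3)) - 35)*f + C(-7) = (10 - 35)*(887/1231) + (-4/3 + (1/3)*(-7) + (1/3)*(-7)**2) = -25*887/1231 + (-4/3 - 7/3 + (1/3)*49) = -22175/1231 + (-4/3 - 7/3 + 49/3) = -22175/1231 + 38/3 = -19747/3693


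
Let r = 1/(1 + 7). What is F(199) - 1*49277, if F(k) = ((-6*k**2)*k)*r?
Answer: -23838905/4 ≈ -5.9597e+6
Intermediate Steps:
r = 1/8 ≈ 0.12500
F(k) = -3*k**3/4 (F(k) = ((-6*k**2)*k)*(1/8) = -6*k**3*(1/8) = -3*k**3/4)
F(199) - 1*49277 = -3/4*199**3 - 1*49277 = -3/4*7880599 - 49277 = -23641797/4 - 49277 = -23838905/4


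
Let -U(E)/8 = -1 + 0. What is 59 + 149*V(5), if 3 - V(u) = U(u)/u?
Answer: 1338/5 ≈ 267.60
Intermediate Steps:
U(E) = 8 (U(E) = -8*(-1 + 0) = -8*(-1) = 8)
V(u) = 3 - 8/u
59 + 149*V(5) = 59 + 149*(3 - 8/5) = 59 + 149*(7/5) = 59 + 1043/5 = 1338/5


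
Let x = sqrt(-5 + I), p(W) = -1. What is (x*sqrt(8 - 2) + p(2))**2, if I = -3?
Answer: (1 - 4*I*sqrt(3))**2 ≈ -47.0 - 13.856*I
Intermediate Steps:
x = 2*I*sqrt(2) (x = sqrt(-5 - 3) = sqrt(-8) = 2*I*sqrt(2) ≈ 2.8284*I)
(x*sqrt(8 - 2) + p(2))**2 = ((2*I*sqrt(2))*sqrt(8 - 2) - 1)**2 = ((2*I*sqrt(2))*sqrt(6) - 1)**2 = (4*I*sqrt(3) - 1)**2 = (-1 + 4*I*sqrt(3))**2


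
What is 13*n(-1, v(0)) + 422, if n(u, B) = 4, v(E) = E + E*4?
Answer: 474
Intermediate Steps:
v(E) = 5*E (v(E) = E + 4*E = 5*E)
13*n(-1, v(0)) + 422 = 13*4 + 422 = 52 + 422 = 474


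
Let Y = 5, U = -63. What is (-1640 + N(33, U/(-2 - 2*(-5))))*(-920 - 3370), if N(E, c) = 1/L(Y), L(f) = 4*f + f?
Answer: 35177142/5 ≈ 7.0354e+6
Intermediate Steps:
L(f) = 5*f
N(E, c) = 1/25 (N(E, c) = 1/(5*5) = 1/25)
(-1640 + N(33, U/(-2 - 2*(-5))))*(-920 - 3370) = (-1640 + 1/25)*(-920 - 3370) = -40999/25*(-4290) = 35177142/5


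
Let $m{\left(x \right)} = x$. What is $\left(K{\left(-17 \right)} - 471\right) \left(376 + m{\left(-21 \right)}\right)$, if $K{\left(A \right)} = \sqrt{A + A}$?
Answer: $-167205 + 355 i \sqrt{34} \approx -1.6721 \cdot 10^{5} + 2070.0 i$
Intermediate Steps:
$K{\left(A \right)} = \sqrt{2} \sqrt{A}$ ($K{\left(A \right)} = \sqrt{2 A} = \sqrt{2} \sqrt{A}$)
$\left(K{\left(-17 \right)} - 471\right) \left(376 + m{\left(-21 \right)}\right) = \left(\sqrt{2} \sqrt{-17} - 471\right) \left(376 - 21\right) = \left(\sqrt{2} i \sqrt{17} - 471\right) 355 = \left(i \sqrt{34} - 471\right) 355 = \left(-471 + i \sqrt{34}\right) 355 = -167205 + 355 i \sqrt{34}$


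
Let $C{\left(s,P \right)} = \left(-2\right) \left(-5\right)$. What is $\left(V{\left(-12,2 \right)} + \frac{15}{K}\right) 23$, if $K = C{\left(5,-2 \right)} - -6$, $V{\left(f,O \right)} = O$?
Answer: $\frac{1081}{16} \approx 67.563$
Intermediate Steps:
$C{\left(s,P \right)} = 10$
$K = 16$ ($K = 10 - -6 = 10 + 6 = 16$)
$\left(V{\left(-12,2 \right)} + \frac{15}{K}\right) 23 = \left(2 + \frac{15}{16}\right) 23 = \frac{47}{16} \cdot 23 = \frac{1081}{16}$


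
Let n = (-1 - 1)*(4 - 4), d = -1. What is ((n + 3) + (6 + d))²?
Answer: 64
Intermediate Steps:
n = 0 (n = -2*0 = 0)
((n + 3) + (6 + d))² = ((0 + 3) + (6 - 1))² = (3 + 5)² = 8² = 64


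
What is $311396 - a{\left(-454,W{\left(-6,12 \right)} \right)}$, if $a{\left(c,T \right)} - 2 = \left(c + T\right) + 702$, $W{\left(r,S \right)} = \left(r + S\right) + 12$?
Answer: $311128$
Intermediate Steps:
$W{\left(r,S \right)} = 12 + S + r$ ($W{\left(r,S \right)} = \left(S + r\right) + 12 = 12 + S + r$)
$a{\left(c,T \right)} = 704 + T + c$ ($a{\left(c,T \right)} = 2 + \left(\left(c + T\right) + 702\right) = 2 + \left(\left(T + c\right) + 702\right) = 2 + \left(702 + T + c\right) = 704 + T + c$)
$311396 - a{\left(-454,W{\left(-6,12 \right)} \right)} = 311396 - \left(704 + \left(12 + 12 - 6\right) - 454\right) = 311396 - \left(704 + 18 - 454\right) = 311396 - 268 = 311128$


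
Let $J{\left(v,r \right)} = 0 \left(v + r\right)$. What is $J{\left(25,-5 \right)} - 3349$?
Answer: $-3349$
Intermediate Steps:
$J{\left(v,r \right)} = 0$ ($J{\left(v,r \right)} = 0 \left(r + v\right) = 0$)
$J{\left(25,-5 \right)} - 3349 = 0 - 3349 = -3349$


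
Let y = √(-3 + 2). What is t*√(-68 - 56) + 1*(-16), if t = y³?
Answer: -16 + 2*√31 ≈ -4.8645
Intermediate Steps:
y = I (y = √(-1) = I ≈ 1.0*I)
t = -I (t = I³ = -I ≈ -1.0*I)
t*√(-68 - 56) + 1*(-16) = (-I)*√(-68 - 56) + 1*(-16) = (-I)*√(-124) - 16 = (-I)*(2*I*√31) - 16 = 2*√31 - 16 = -16 + 2*√31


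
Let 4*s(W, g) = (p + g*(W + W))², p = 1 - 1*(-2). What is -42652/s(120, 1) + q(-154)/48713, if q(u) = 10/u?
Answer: -639934013053/221486953149 ≈ -2.8893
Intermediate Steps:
p = 3 (p = 1 + 2 = 3)
s(W, g) = (3 + 2*W*g)²/4 (s(W, g) = (3 + g*(W + W))²/4 = (3 + g*(2*W))²/4 = (3 + 2*W*g)²/4)
-42652/s(120, 1) + q(-154)/48713 = -42652*4/(3 + 2*120*1)² + (10/(-154))/48713 = -42652*4/(3 + 240)² + (10*(-1/154))*(1/48713) = -42652/((¼)*243²) - 5/77*1/48713 = -42652/((¼)*59049) - 5/3750901 = -42652/59049/4 - 5/3750901 = -42652*4/59049 - 5/3750901 = -170608/59049 - 5/3750901 = -639934013053/221486953149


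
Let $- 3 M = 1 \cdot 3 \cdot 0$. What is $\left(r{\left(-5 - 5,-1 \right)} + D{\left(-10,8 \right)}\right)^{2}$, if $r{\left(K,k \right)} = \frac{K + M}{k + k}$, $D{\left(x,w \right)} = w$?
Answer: $169$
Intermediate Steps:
$M = 0$ ($M = - \frac{1 \cdot 3 \cdot 0}{3} = - \frac{3 \cdot 0}{3} = \left(- \frac{1}{3}\right) 0 = 0$)
$r{\left(K,k \right)} = \frac{K}{2 k}$ ($r{\left(K,k \right)} = \frac{K + 0}{k + k} = \frac{K}{2 k}$)
$\left(r{\left(-5 - 5,-1 \right)} + D{\left(-10,8 \right)}\right)^{2} = \left(\frac{-5 - 5}{2 \left(-1\right)} + 8\right)^{2} = \left(\frac{1}{2} \left(-10\right) \left(-1\right) + 8\right)^{2} = \left(5 + 8\right)^{2} = 13^{2} = 169$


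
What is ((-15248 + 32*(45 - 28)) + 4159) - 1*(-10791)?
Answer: 246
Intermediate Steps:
((-15248 + 32*(45 - 28)) + 4159) - 1*(-10791) = ((-15248 + 32*17) + 4159) + 10791 = ((-15248 + 544) + 4159) + 10791 = (-14704 + 4159) + 10791 = -10545 + 10791 = 246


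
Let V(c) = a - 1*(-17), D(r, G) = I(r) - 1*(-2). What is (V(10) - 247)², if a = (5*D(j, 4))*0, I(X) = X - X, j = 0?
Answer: 52900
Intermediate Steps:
I(X) = 0
D(r, G) = 2 (D(r, G) = 0 - 1*(-2) = 0 + 2 = 2)
a = 0 (a = (5*2)*0 = 10*0 = 0)
V(c) = 17 (V(c) = 0 - 1*(-17) = 0 + 17 = 17)
(V(10) - 247)² = (17 - 247)² = (-230)² = 52900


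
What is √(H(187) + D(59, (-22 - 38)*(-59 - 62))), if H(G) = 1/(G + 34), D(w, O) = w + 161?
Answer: √10745241/221 ≈ 14.833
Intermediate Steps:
D(w, O) = 161 + w
H(G) = 1/(34 + G)
√(H(187) + D(59, (-22 - 38)*(-59 - 62))) = √(1/(34 + 187) + (161 + 59)) = √(1/221 + 220) = √(48621/221) = √10745241/221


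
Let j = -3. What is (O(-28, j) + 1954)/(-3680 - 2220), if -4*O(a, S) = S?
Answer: -7819/23600 ≈ -0.33131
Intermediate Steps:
O(a, S) = -S/4
(O(-28, j) + 1954)/(-3680 - 2220) = (-¼*(-3) + 1954)/(-3680 - 2220) = (¾ + 1954)/(-5900) = (7819/4)*(-1/5900) = -7819/23600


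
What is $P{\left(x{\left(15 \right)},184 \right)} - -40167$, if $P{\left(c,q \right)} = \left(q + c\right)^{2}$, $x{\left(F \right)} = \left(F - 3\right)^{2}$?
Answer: $147751$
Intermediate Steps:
$x{\left(F \right)} = \left(-3 + F\right)^{2}$
$P{\left(c,q \right)} = \left(c + q\right)^{2}$
$P{\left(x{\left(15 \right)},184 \right)} - -40167 = \left(\left(-3 + 15\right)^{2} + 184\right)^{2} - -40167 = \left(12^{2} + 184\right)^{2} + 40167 = \left(144 + 184\right)^{2} + 40167 = 328^{2} + 40167 = 107584 + 40167 = 147751$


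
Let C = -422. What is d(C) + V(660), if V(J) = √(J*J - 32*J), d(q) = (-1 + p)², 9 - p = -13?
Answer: 441 + 4*√25905 ≈ 1084.8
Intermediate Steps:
p = 22 (p = 9 - 1*(-13) = 9 + 13 = 22)
d(q) = 441 (d(q) = (-1 + 22)² = 21² = 441)
V(J) = √(J² - 32*J)
d(C) + V(660) = 441 + √(660*(-32 + 660)) = 441 + √(660*628) = 441 + √414480 = 441 + 4*√25905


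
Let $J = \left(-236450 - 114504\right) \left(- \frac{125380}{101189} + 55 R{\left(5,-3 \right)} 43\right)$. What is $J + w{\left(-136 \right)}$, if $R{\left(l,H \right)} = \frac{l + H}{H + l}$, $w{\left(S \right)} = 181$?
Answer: $- \frac{83943477455961}{101189} \approx -8.2957 \cdot 10^{8}$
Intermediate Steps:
$R{\left(l,H \right)} = 1$ ($R{\left(l,H \right)} = \frac{H + l}{H + l} = 1$)
$J = - \frac{83943495771170}{101189}$ ($J = \left(-236450 - 114504\right) \left(- \frac{125380}{101189} + 55 \cdot 1 \cdot 43\right) = - 350954 \left(\left(-125380\right) \frac{1}{101189} + 55 \cdot 43\right) = - 350954 \left(- \frac{125380}{101189} + 2365\right) = \left(-350954\right) \frac{239186605}{101189} = - \frac{83943495771170}{101189} \approx -8.2957 \cdot 10^{8}$)
$J + w{\left(-136 \right)} = - \frac{83943495771170}{101189} + 181 = - \frac{83943477455961}{101189}$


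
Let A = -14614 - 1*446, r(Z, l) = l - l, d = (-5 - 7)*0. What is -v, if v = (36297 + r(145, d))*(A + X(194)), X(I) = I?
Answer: 539591202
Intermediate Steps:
d = 0 (d = -12*0 = 0)
r(Z, l) = 0
A = -15060 (A = -14614 - 446 = -15060)
v = -539591202 (v = (36297 + 0)*(-15060 + 194) = 36297*(-14866) = -539591202)
-v = -1*(-539591202) = 539591202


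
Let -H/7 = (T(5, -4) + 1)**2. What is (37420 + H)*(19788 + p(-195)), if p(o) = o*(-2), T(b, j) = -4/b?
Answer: 18876377754/25 ≈ 7.5505e+8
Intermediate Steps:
p(o) = -2*o
H = -7/25 (H = -7*(-4/5 + 1)**2 = -7*(1/5)**2 = -7*1/25 = -7/25 ≈ -0.28000)
(37420 + H)*(19788 + p(-195)) = (37420 - 7/25)*(19788 - 2*(-195)) = 935493*(19788 + 390)/25 = (935493/25)*20178 = 18876377754/25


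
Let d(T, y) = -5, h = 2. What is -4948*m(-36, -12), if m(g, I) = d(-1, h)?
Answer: 24740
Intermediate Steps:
m(g, I) = -5
-4948*m(-36, -12) = -4948*(-5) = 24740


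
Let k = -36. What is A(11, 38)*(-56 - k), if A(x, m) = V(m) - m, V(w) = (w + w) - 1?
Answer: -740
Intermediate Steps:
V(w) = -1 + 2*w (V(w) = 2*w - 1 = -1 + 2*w)
A(x, m) = -1 + m (A(x, m) = (-1 + 2*m) - m = -1 + m)
A(11, 38)*(-56 - k) = (-1 + 38)*(-56 - 1*(-36)) = 37*(-56 + 36) = 37*(-20) = -740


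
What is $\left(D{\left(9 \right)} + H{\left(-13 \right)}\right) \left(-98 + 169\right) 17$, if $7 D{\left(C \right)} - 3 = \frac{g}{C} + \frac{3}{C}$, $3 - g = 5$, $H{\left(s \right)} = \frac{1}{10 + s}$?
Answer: $\frac{1207}{9} \approx 134.11$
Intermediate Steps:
$g = -2$ ($g = 3 - 5 = -2$)
$D{\left(C \right)} = \frac{3}{7} + \frac{1}{7 C}$ ($D{\left(C \right)} = \frac{3}{7} + \frac{- \frac{2}{C} + \frac{3}{C}}{7} = \frac{3}{7} + \frac{1}{7 C}$)
$\left(D{\left(9 \right)} + H{\left(-13 \right)}\right) \left(-98 + 169\right) 17 = \left(\frac{1 + 3 \cdot 9}{7 \cdot 9} + \frac{1}{10 - 13}\right) \left(-98 + 169\right) 17 = \left(\frac{1}{7} \cdot \frac{1}{9} \left(1 + 27\right) + \frac{1}{-3}\right) 71 \cdot 17 = \left(\frac{1}{7} \cdot \frac{1}{9} \cdot 28 - \frac{1}{3}\right) 71 \cdot 17 = \left(\frac{4}{9} - \frac{1}{3}\right) 71 \cdot 17 = \frac{1}{9} \cdot 71 \cdot 17 = \frac{71}{9} \cdot 17 = \frac{1207}{9}$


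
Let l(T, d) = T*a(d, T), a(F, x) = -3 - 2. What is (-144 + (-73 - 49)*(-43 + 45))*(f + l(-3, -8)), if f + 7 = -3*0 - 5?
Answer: -1164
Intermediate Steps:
a(F, x) = -5
f = -12 (f = -7 + (-3*0 - 5) = -7 + (0 - 5) = -7 - 5 = -12)
l(T, d) = -5*T (l(T, d) = T*(-5) = -5*T)
(-144 + (-73 - 49)*(-43 + 45))*(f + l(-3, -8)) = (-144 + (-73 - 49)*(-43 + 45))*(-12 - 5*(-3)) = (-144 - 122*2)*(-12 + 15) = (-144 - 244)*3 = -388*3 = -1164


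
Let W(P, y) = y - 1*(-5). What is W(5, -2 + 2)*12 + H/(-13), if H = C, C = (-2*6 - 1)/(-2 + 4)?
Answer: 121/2 ≈ 60.500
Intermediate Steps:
W(P, y) = 5 + y (W(P, y) = y + 5 = 5 + y)
C = -13/2 (C = (-12 - 1)/2 = -13*1/2 = -13/2 ≈ -6.5000)
H = -13/2 ≈ -6.5000
W(5, -2 + 2)*12 + H/(-13) = (5 + (-2 + 2))*12 - 13/2/(-13) = (5 + 0)*12 - 13/2*(-1/13) = 5*12 + 1/2 = 60 + 1/2 = 121/2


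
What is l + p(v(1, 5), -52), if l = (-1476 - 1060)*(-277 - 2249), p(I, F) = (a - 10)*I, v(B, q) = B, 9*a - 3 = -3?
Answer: 6405926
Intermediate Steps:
a = 0 (a = ⅓ + (⅑)*(-3) = ⅓ - ⅓ = 0)
p(I, F) = -10*I (p(I, F) = (0 - 10)*I = -10*I)
l = 6405936 (l = -2536*(-2526) = 6405936)
l + p(v(1, 5), -52) = 6405936 - 10*1 = 6405936 - 10 = 6405926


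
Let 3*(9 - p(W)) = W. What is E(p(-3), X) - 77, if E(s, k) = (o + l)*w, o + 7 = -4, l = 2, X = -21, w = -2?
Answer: -59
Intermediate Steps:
o = -11 (o = -7 - 4 = -11)
p(W) = 9 - W/3
E(s, k) = 18 (E(s, k) = (-11 + 2)*(-2) = -9*(-2) = 18)
E(p(-3), X) - 77 = 18 - 77 = -59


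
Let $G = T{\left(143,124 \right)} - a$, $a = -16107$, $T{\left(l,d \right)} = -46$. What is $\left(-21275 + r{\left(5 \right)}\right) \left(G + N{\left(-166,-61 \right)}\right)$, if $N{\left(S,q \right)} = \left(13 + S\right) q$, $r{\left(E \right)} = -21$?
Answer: $-540790624$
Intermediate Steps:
$N{\left(S,q \right)} = q \left(13 + S\right)$
$G = 16061$ ($G = -46 - -16107 = -46 + 16107 = 16061$)
$\left(-21275 + r{\left(5 \right)}\right) \left(G + N{\left(-166,-61 \right)}\right) = \left(-21275 - 21\right) \left(16061 - 61 \left(13 - 166\right)\right) = - 21296 \left(16061 - -9333\right) = - 21296 \left(16061 + 9333\right) = \left(-21296\right) 25394 = -540790624$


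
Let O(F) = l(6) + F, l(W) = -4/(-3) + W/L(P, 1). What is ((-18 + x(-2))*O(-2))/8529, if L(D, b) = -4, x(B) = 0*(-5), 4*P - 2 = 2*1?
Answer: 13/2843 ≈ 0.0045726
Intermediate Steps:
P = 1 (P = ½ + (2*1)/4 = ½ + (¼)*2 = ½ + ½ = 1)
x(B) = 0
l(W) = 4/3 - W/4 (l(W) = -4/(-3) + W/(-4) = -4*(-⅓) + W*(-¼) = 4/3 - W/4)
O(F) = -⅙ + F (O(F) = (4/3 - ¼*6) + F = (4/3 - 3/2) + F = -⅙ + F)
((-18 + x(-2))*O(-2))/8529 = ((-18 + 0)*(-⅙ - 2))/8529 = -18*(-13/6)*(1/8529) = 39*(1/8529) = 13/2843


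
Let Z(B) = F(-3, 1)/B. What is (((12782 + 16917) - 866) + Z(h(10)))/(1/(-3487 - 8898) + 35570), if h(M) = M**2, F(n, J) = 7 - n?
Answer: 714195887/881068898 ≈ 0.81060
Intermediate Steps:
Z(B) = 10/B (Z(B) = (7 - 1*(-3))/B = (7 + 3)/B = 10/B)
(((12782 + 16917) - 866) + Z(h(10)))/(1/(-3487 - 8898) + 35570) = (((12782 + 16917) - 866) + 10/(10**2))/(1/(-3487 - 8898) + 35570) = ((29699 - 866) + 10/100)/(1/(-12385) + 35570) = (28833 + 10*(1/100))/(-1/12385 + 35570) = (28833 + 1/10)/(440534449/12385) = (288331/10)*(12385/440534449) = 714195887/881068898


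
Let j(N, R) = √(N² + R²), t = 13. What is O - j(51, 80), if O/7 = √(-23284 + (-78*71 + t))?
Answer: -√9001 + 21*I*√3201 ≈ -94.874 + 1188.1*I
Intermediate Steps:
O = 21*I*√3201 (O = 7*√(-23284 + (-78*71 + 13)) = 7*√(-23284 + (-5538 + 13)) = 7*√(-23284 - 5525) = 7*√(-28809) = 7*(3*I*√3201) = 21*I*√3201 ≈ 1188.1*I)
O - j(51, 80) = 21*I*√3201 - √(51² + 80²) = 21*I*√3201 - √(2601 + 6400) = 21*I*√3201 - √9001 = -√9001 + 21*I*√3201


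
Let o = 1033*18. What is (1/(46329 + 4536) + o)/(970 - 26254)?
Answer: -135111973/183724380 ≈ -0.73541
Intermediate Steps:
o = 18594
(1/(46329 + 4536) + o)/(970 - 26254) = (1/(46329 + 4536) + 18594)/(970 - 26254) = (1/50865 + 18594)/(-25284) = (1/50865 + 18594)*(-1/25284) = (945783811/50865)*(-1/25284) = -135111973/183724380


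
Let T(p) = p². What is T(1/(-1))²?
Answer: 1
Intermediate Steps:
T(1/(-1))² = ((1/(-1))²)² = ((-1)²)² = 1² = 1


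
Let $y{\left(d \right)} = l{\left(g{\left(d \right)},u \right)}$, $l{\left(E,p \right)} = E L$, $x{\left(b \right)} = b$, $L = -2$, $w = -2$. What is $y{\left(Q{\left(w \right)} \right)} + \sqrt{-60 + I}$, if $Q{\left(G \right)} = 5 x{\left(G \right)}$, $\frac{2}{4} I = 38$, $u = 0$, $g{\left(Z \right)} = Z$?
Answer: $24$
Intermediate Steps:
$I = 76$ ($I = 2 \cdot 38 = 76$)
$l{\left(E,p \right)} = - 2 E$ ($l{\left(E,p \right)} = E \left(-2\right) = - 2 E$)
$Q{\left(G \right)} = 5 G$
$y{\left(d \right)} = - 2 d$
$y{\left(Q{\left(w \right)} \right)} + \sqrt{-60 + I} = - 2 \cdot 5 \left(-2\right) + \sqrt{-60 + 76} = \left(-2\right) \left(-10\right) + \sqrt{16} = 20 + 4 = 24$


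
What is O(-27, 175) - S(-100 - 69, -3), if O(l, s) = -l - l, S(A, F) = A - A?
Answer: 54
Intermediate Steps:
S(A, F) = 0
O(l, s) = -2*l
O(-27, 175) - S(-100 - 69, -3) = -2*(-27) - 1*0 = 54 + 0 = 54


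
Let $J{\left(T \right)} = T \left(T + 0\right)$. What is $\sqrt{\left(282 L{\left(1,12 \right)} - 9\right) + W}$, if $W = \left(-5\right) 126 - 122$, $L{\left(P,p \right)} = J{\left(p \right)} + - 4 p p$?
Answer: $i \sqrt{122585} \approx 350.12 i$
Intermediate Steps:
$J{\left(T \right)} = T^{2}$ ($J{\left(T \right)} = T T = T^{2}$)
$L{\left(P,p \right)} = - 3 p^{2}$ ($L{\left(P,p \right)} = p^{2} + - 4 p p = p^{2} - 4 p^{2} = - 3 p^{2}$)
$W = -752$ ($W = -630 - 122 = -752$)
$\sqrt{\left(282 L{\left(1,12 \right)} - 9\right) + W} = \sqrt{\left(282 \left(- 3 \cdot 12^{2}\right) - 9\right) - 752} = \sqrt{\left(282 \left(\left(-3\right) 144\right) - 9\right) - 752} = \sqrt{\left(282 \left(-432\right) - 9\right) - 752} = \sqrt{\left(-121824 - 9\right) - 752} = \sqrt{-121833 - 752} = \sqrt{-122585} = i \sqrt{122585}$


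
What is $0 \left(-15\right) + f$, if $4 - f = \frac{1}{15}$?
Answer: $\frac{59}{15} \approx 3.9333$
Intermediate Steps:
$f = \frac{59}{15}$ ($f = 4 - \frac{1}{15} = \frac{59}{15} \approx 3.9333$)
$0 \left(-15\right) + f = 0 \left(-15\right) + \frac{59}{15} = 0 + \frac{59}{15} = \frac{59}{15}$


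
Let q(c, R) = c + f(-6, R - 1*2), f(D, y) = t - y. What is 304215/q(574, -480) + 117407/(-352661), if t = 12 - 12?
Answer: 35720261441/124136672 ≈ 287.75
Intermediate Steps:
t = 0
f(D, y) = -y (f(D, y) = 0 - y = -y)
q(c, R) = 2 + c - R (q(c, R) = c - (R - 1*2) = c - (R - 2) = c - (-2 + R) = c + (2 - R) = 2 + c - R)
304215/q(574, -480) + 117407/(-352661) = 304215/(2 + 574 - 1*(-480)) + 117407/(-352661) = 304215/(2 + 574 + 480) + 117407*(-1/352661) = 304215/1056 - 117407/352661 = 304215*(1/1056) - 117407/352661 = 101405/352 - 117407/352661 = 35720261441/124136672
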